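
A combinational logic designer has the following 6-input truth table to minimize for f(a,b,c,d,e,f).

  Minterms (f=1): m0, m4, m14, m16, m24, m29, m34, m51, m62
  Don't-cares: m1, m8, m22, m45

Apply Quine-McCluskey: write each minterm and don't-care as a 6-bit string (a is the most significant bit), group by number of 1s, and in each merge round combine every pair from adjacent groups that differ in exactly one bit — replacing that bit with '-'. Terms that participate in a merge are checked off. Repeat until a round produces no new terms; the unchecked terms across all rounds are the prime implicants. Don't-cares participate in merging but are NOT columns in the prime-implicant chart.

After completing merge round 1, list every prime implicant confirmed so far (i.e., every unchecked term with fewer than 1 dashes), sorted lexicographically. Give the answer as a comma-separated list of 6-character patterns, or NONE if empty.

Round 0: 000000✓ 000001✓ 000100✓ 001000✓ 001110 010000✓ 010110 011000✓ 011101 100010 101101 110011 111110
Round 1: 0-0000✓ 0-1000✓ 00-000✓ 000-00 00000- 01-000✓
Round 2: 0--000
PIs = {0--000, 000-00, 00000-, 001110, 010110, 011101, 100010, 101101, 110011, 111110}

001110, 010110, 011101, 100010, 101101, 110011, 111110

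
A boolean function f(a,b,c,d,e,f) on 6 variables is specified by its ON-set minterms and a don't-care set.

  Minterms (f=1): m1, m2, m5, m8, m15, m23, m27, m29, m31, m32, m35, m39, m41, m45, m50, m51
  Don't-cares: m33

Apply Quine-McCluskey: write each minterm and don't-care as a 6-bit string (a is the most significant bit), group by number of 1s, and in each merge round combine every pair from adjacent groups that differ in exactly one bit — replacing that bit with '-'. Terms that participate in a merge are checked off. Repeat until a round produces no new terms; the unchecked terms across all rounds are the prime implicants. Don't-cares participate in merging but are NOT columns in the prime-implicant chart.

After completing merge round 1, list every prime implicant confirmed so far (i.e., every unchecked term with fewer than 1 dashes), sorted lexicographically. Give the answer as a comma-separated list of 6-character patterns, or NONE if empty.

000010, 001000

Round 0: 000001✓ 000010 000101✓ 001000 001111✓ 010111✓ 011011✓ 011101✓ 011111✓ 100000✓ 100001✓ 100011✓ 100111✓ 101001✓ 101101✓ 110010✓ 110011✓
Round 1: -00001 0-1111 000-01 01-111 011-11 0111-1 1-0011 10-001 100-11 1000-1 10000- 101-01 11001-
PIs = {-00001, 0-1111, 000-01, 000010, 001000, 01-111, 011-11, 0111-1, 1-0011, 10-001, 100-11, 1000-1, 10000-, 101-01, 11001-}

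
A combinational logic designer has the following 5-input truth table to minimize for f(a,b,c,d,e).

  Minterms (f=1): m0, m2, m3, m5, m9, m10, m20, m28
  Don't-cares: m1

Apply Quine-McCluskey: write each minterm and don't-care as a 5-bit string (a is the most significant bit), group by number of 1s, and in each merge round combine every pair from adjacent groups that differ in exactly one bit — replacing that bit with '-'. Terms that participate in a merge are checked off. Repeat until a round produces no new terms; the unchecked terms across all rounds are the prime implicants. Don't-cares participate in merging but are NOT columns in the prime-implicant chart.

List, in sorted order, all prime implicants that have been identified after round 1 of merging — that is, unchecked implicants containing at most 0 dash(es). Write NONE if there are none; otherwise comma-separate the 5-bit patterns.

NONE

Round 0: 00000✓ 00001✓ 00010✓ 00011✓ 00101✓ 01001✓ 01010✓ 10100✓ 11100✓
Round 1: 0-001 0-010 00-01 000-0✓ 000-1✓ 0000-✓ 0001-✓ 1-100
Round 2: 000--
PIs = {0-001, 0-010, 00-01, 000--, 1-100}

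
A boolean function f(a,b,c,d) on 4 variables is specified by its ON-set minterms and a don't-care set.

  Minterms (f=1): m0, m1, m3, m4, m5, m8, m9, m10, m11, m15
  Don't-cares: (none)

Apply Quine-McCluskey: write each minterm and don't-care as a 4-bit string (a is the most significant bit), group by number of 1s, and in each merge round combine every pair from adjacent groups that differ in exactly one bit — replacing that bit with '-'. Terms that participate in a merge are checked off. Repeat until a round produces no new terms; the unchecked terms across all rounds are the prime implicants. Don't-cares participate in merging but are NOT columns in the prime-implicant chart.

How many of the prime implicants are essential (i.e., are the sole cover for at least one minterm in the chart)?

Round 0: 0000✓ 0001✓ 0011✓ 0100✓ 0101✓ 1000✓ 1001✓ 1010✓ 1011✓ 1111✓
Round 1: -000✓ -001✓ -011✓ 0-00✓ 0-01✓ 00-1✓ 000-✓ 010-✓ 1-11 10-0✓ 10-1✓ 100-✓ 101-✓
Round 2: -0-1 -00- 0-0- 10--
PIs = {-0-1, -00-, 0-0-, 1-11, 10--}
Coverage chart:
  m0: -00-,0-0-
  m1: -0-1,-00-,0-0-
  m3: -0-1 ←essential
  m4: 0-0- ←essential
  m5: 0-0- ←essential
  m8: -00-,10--
  m9: -0-1,-00-,10--
  m10: 10-- ←essential
  m11: -0-1,1-11,10--
  m15: 1-11 ←essential
Essential: -0-1, 0-0-, 1-11, 10--

4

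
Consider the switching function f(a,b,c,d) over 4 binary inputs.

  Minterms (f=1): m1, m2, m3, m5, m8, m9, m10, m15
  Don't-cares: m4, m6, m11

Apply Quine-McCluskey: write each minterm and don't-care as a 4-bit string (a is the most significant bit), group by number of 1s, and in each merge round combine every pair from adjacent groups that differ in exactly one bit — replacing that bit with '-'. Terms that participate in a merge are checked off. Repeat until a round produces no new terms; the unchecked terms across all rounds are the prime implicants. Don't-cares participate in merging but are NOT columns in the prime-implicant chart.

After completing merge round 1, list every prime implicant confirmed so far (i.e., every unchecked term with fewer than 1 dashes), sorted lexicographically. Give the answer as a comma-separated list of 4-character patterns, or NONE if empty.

NONE

size-2^0 implicants → 0001(✓)  0010(✓)  0011(✓)  0100(✓)  0101(✓)  0110(✓)  1000(✓)  1001(✓)  1010(✓)  1011(✓)  1111(✓)
size-2^1 implicants → -001(✓)  -010(✓)  -011(✓)  0-01  0-10  00-1(✓)  001-(✓)  01-0  010-  1-11  10-0(✓)  10-1(✓)  100-(✓)  101-(✓)
size-2^2 implicants → -0-1  -01-  10--
Unchecked terms (primes): -0-1, -01-, 0-01, 0-10, 01-0, 010-, 1-11, 10--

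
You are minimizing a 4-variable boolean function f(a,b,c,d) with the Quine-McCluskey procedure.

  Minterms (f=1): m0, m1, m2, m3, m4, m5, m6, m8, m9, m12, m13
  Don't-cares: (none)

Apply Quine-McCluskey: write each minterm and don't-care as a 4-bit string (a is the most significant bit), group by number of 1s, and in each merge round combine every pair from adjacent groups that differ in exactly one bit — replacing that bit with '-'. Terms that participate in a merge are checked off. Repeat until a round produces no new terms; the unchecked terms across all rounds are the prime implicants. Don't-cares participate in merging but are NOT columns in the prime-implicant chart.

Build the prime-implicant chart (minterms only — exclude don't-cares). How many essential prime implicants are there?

3

Round 0: 0000✓ 0001✓ 0010✓ 0011✓ 0100✓ 0101✓ 0110✓ 1000✓ 1001✓ 1100✓ 1101✓
Round 1: -000✓ -001✓ -100✓ -101✓ 0-00✓ 0-01✓ 0-10✓ 00-0✓ 00-1✓ 000-✓ 001-✓ 01-0✓ 010-✓ 1-00✓ 1-01✓ 100-✓ 110-✓
Round 2: --00✓ --01✓ -00-✓ -10-✓ 0--0 0-0-✓ 00-- 1-0-✓
Round 3: --0-
PIs = {--0-, 0--0, 00--}
Coverage chart:
  m0: --0-,0--0,00--
  m1: --0-,00--
  m2: 0--0,00--
  m3: 00-- ←essential
  m4: --0-,0--0
  m5: --0- ←essential
  m6: 0--0 ←essential
  m8: --0- ←essential
  m9: --0- ←essential
  m12: --0- ←essential
  m13: --0- ←essential
Essential: --0-, 0--0, 00--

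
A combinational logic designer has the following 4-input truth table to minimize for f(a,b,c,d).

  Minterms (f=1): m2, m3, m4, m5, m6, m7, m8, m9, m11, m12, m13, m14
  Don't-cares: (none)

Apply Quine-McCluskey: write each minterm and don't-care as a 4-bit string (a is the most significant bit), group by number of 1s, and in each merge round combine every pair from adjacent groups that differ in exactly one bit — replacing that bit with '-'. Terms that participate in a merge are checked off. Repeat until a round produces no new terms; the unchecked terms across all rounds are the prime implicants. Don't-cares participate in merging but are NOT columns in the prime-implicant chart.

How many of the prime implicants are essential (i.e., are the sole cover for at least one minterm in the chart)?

3

size-2^0 implicants → 0010(✓)  0011(✓)  0100(✓)  0101(✓)  0110(✓)  0111(✓)  1000(✓)  1001(✓)  1011(✓)  1100(✓)  1101(✓)  1110(✓)
size-2^1 implicants → -011  -100(✓)  -101(✓)  -110(✓)  0-10(✓)  0-11(✓)  001-(✓)  01-0(✓)  01-1(✓)  010-(✓)  011-(✓)  1-00(✓)  1-01(✓)  10-1  100-(✓)  11-0(✓)  110-(✓)
size-2^2 implicants → -1-0  -10-  0-1-  01--  1-0-
Unchecked terms (primes): -011, -1-0, -10-, 0-1-, 01--, 1-0-, 10-1
Minterm coverage:
  m2 ⊆ 0-1- [E]
  m3 ⊆ -011,0-1-
  m4 ⊆ -1-0,-10-,01--
  m5 ⊆ -10-,01--
  m6 ⊆ -1-0,0-1-,01--
  m7 ⊆ 0-1-,01--
  m8 ⊆ 1-0- [E]
  m9 ⊆ 1-0-,10-1
  m11 ⊆ -011,10-1
  m12 ⊆ -1-0,-10-,1-0-
  m13 ⊆ -10-,1-0-
  m14 ⊆ -1-0 [E]
E = {-1-0, 0-1-, 1-0-}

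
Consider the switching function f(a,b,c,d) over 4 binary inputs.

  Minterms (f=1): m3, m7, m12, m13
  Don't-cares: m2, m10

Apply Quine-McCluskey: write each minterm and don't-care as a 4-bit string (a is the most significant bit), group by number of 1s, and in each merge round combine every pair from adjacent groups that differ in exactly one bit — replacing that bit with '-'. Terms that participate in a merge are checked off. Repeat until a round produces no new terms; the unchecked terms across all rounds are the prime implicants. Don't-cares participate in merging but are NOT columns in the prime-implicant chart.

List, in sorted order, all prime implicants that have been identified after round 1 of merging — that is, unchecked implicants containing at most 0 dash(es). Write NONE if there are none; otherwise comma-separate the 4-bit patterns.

NONE

Round 0: 0010✓ 0011✓ 0111✓ 1010✓ 1100✓ 1101✓
Round 1: -010 0-11 001- 110-
PIs = {-010, 0-11, 001-, 110-}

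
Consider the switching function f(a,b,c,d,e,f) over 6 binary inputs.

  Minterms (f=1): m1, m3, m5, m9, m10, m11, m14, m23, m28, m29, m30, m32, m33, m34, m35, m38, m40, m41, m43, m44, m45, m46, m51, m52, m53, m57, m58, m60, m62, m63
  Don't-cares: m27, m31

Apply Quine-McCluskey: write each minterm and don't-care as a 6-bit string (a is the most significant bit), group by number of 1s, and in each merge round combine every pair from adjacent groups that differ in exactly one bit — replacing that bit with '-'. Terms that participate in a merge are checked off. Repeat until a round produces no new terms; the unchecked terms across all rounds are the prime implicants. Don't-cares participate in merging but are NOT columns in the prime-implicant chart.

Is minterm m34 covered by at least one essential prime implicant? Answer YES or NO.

NO

[col 0] 000001*, 000011*, 000101*, 001001*, 001010*, 001011*, 001110*, 010111*, 011011*, 011100*, 011101*, 011110*, 011111*, 100000*, 100001*, 100010*, 100011*, 100110*, 101000*, 101001*, 101011*, 101100*, 101101*, 101110*, 110011*, 110100*, 110101*, 111001*, 111010*, 111100*, 111110*, 111111*
[col 1] -00001*, -00011*, -01001*, -01011*, -01110*, -11100*, -11110*, -11111*, 0-1011, 0-1110*, 00-001*, 00-011*, 000-01, 0000-1*, 001-10, 0010-1*, 00101-, 01-111, 011-11, 0111-0*, 0111-1*, 01110-*, 01111-*, 1-0011, 1-1001, 1-1100*, 1-1110*, 10-000*, 10-001*, 10-011*, 10-110, 100-10, 1000-0*, 1000-1*, 10000-*, 10001-*, 101-00*, 101-01*, 1010-1*, 10100-*, 1011-0*, 10110-*, 11-100, 11010-, 111-10, 1111-0*, 11111-*
[col 2] --1110, -0-001*, -0-011*, -000-1*, -010-1*, -111-0, -1111-, 00-0-1*, 0111--, 1-11-0, 10-0-1*, 10-00-, 1000--, 101-0-
[col 3] -0-0-1
Prime implicants: --1110, -0-0-1, -111-0, -1111-, 0-1011, 000-01, 001-10, 00101-, 01-111, 011-11, 0111--, 1-0011, 1-1001, 1-11-0, 10-00-, 10-110, 100-10, 1000--, 101-0-, 11-100, 11010-, 111-10
PI chart (minterm → PIs covering it):
  1 | -0-0-1,000-01
  3 | -0-0-1  (sole → essential)
  5 | 000-01  (sole → essential)
  9 | -0-0-1  (sole → essential)
  10 | 001-10,00101-
  11 | -0-0-1,0-1011,00101-
  14 | --1110,001-10
  23 | 01-111  (sole → essential)
  28 | -111-0,0111--
  29 | 0111--  (sole → essential)
  30 | --1110,-111-0,-1111-,0111--
  32 | 10-00-,1000--
  33 | -0-0-1,10-00-,1000--
  34 | 100-10,1000--
  35 | -0-0-1,1-0011,1000--
  38 | 10-110,100-10
  40 | 10-00-,101-0-
  41 | -0-0-1,1-1001,10-00-,101-0-
  43 | -0-0-1  (sole → essential)
  44 | 1-11-0,101-0-
  45 | 101-0-  (sole → essential)
  46 | --1110,1-11-0,10-110
  51 | 1-0011  (sole → essential)
  52 | 11-100,11010-
  53 | 11010-  (sole → essential)
  57 | 1-1001  (sole → essential)
  58 | 111-10  (sole → essential)
  60 | -111-0,1-11-0,11-100
  62 | --1110,-111-0,-1111-,1-11-0,111-10
  63 | -1111-  (sole → essential)
Essential prime implicants: -0-0-1, -1111-, 000-01, 01-111, 0111--, 1-0011, 1-1001, 101-0-, 11010-, 111-10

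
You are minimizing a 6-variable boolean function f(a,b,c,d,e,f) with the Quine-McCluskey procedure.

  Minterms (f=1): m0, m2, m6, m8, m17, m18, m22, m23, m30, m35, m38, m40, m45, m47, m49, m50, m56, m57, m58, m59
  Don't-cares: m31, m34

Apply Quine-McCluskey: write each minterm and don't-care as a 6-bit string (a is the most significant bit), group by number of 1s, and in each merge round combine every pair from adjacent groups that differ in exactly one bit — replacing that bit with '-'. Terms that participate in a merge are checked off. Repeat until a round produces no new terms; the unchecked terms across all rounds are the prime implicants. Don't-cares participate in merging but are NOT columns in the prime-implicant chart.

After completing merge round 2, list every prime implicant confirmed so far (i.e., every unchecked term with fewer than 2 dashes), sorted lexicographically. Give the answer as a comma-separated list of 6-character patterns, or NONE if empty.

size-2^0 implicants → 000000(✓)  000010(✓)  000110(✓)  001000(✓)  010001(✓)  010010(✓)  010110(✓)  010111(✓)  011110(✓)  011111(✓)  100010(✓)  100011(✓)  100110(✓)  101000(✓)  101101(✓)  101111(✓)  110001(✓)  110010(✓)  111000(✓)  111001(✓)  111010(✓)  111011(✓)
size-2^1 implicants → -00010(✓)  -00110(✓)  -01000  -10001  -10010(✓)  0-0010(✓)  0-0110(✓)  00-000  000-10(✓)  0000-0  01-110(✓)  01-111(✓)  010-10(✓)  01011-(✓)  01111-(✓)  1-0010(✓)  1-1000  100-10(✓)  10001-  1011-1  11-001  11-010  1110-0(✓)  1110-1(✓)  11100-(✓)  11101-(✓)
size-2^2 implicants → --0010  -00-10  0-0-10  01-11-  1110--
Unchecked terms (primes): --0010, -00-10, -01000, -10001, 0-0-10, 00-000, 0000-0, 01-11-, 1-1000, 10001-, 1011-1, 11-001, 11-010, 1110--

-01000, -10001, 00-000, 0000-0, 1-1000, 10001-, 1011-1, 11-001, 11-010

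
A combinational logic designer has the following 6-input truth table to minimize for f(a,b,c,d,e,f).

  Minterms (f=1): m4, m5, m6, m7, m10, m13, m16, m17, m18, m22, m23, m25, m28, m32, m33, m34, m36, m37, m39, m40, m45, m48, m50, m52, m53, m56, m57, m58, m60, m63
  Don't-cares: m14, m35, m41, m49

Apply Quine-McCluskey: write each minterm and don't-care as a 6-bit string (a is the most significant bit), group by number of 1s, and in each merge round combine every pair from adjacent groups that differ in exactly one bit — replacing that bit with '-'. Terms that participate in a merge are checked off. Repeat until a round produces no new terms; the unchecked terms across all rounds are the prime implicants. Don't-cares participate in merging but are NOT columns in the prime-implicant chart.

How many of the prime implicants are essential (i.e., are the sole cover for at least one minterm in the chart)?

[col 0] 000100*, 000101*, 000110*, 000111*, 001010*, 001101*, 001110*, 010000*, 010001*, 010010*, 010110*, 010111*, 011001*, 011100*, 100000*, 100001*, 100010*, 100011*, 100100*, 100101*, 100111*, 101000*, 101001*, 101101*, 110000*, 110001*, 110010*, 110100*, 110101*, 111000*, 111001*, 111010*, 111100*, 111111
[col 1] -00100*, -00101*, -00111*, -01101*, -10000*, -10001*, -10010*, -11001*, -11100, 0-0110*, 0-0111*, 00-101*, 00-110, 0001-0*, 0001-1*, 00010-*, 00011-*, 001-10, 01-001*, 010-10, 0100-0*, 01000-*, 01011-*, 1-0000*, 1-0001*, 1-0010*, 1-0100*, 1-0101*, 1-1000*, 1-1001*, 10-000*, 10-001*, 10-101*, 100-00*, 100-01*, 100-11*, 1000-0*, 1000-1*, 10000-*, 10001-*, 1001-1*, 10010-*, 101-01*, 10100-*, 11-000*, 11-001*, 11-010*, 11-100*, 110-00*, 110-01*, 1100-0*, 11000-*, 11010-*, 111-00*, 1110-0*, 11100-*
[col 2] -0-101, -001-1, -0010-, -1-001, -100-0, -1000-, 0-011-, 0001--, 1--000*, 1--001*, 1-0-00*, 1-0-01*, 1-00-0, 1-000-*, 1-010-*, 1-100-*, 10--01, 10-00-*, 100--1, 100-0-*, 1000--, 11--00, 11-0-0, 11-00-*, 110-0-*
[col 3] 1--00-, 1-0-0-
Prime implicants: -0-101, -001-1, -0010-, -1-001, -100-0, -1000-, -11100, 0-011-, 00-110, 0001--, 001-10, 010-10, 1--00-, 1-0-0-, 1-00-0, 10--01, 100--1, 1000--, 11--00, 11-0-0, 111111
PI chart (minterm → PIs covering it):
  4 | -0010-,0001--
  5 | -0-101,-001-1,-0010-,0001--
  6 | 0-011-,00-110,0001--
  7 | -001-1,0-011-,0001--
  10 | 001-10  (sole → essential)
  13 | -0-101  (sole → essential)
  16 | -100-0,-1000-
  17 | -1-001,-1000-
  18 | -100-0,010-10
  22 | 0-011-,010-10
  23 | 0-011-  (sole → essential)
  25 | -1-001  (sole → essential)
  28 | -11100  (sole → essential)
  32 | 1--00-,1-0-0-,1-00-0,1000--
  33 | 1--00-,1-0-0-,10--01,100--1,1000--
  34 | 1-00-0,1000--
  36 | -0010-,1-0-0-
  37 | -0-101,-001-1,-0010-,1-0-0-,10--01,100--1
  39 | -001-1,100--1
  40 | 1--00-  (sole → essential)
  45 | -0-101,10--01
  48 | -100-0,-1000-,1--00-,1-0-0-,1-00-0,11--00,11-0-0
  50 | -100-0,1-00-0,11-0-0
  52 | 1-0-0-,11--00
  53 | 1-0-0-  (sole → essential)
  56 | 1--00-,11--00,11-0-0
  57 | -1-001,1--00-
  58 | 11-0-0  (sole → essential)
  60 | -11100,11--00
  63 | 111111  (sole → essential)
Essential prime implicants: -0-101, -1-001, -11100, 0-011-, 001-10, 1--00-, 1-0-0-, 11-0-0, 111111

9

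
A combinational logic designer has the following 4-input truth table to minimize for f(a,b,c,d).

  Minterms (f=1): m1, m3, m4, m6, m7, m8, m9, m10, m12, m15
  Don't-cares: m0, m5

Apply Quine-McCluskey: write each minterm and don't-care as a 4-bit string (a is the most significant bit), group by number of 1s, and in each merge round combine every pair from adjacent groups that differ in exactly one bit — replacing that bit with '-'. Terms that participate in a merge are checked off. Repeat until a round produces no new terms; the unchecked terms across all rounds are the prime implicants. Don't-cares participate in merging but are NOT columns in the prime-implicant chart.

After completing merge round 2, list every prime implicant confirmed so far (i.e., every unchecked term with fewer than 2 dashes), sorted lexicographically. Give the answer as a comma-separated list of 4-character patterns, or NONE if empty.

[col 0] 0000*, 0001*, 0011*, 0100*, 0101*, 0110*, 0111*, 1000*, 1001*, 1010*, 1100*, 1111*
[col 1] -000*, -001*, -100*, -111, 0-00*, 0-01*, 0-11*, 00-1*, 000-*, 01-0*, 01-1*, 010-*, 011-*, 1-00*, 10-0, 100-*
[col 2] --00, -00-, 0--1, 0-0-, 01--
Prime implicants: --00, -00-, -111, 0--1, 0-0-, 01--, 10-0

-111, 10-0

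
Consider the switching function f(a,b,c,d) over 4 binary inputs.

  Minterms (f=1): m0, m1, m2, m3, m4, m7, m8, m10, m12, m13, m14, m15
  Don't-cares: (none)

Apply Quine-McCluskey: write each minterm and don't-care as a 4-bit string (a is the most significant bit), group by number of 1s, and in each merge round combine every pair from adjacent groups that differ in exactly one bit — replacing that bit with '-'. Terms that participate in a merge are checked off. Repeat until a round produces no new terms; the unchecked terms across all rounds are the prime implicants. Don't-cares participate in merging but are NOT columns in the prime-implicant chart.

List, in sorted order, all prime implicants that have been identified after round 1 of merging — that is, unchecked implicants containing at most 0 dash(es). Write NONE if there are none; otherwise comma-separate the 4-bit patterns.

NONE

Round 0: 0000✓ 0001✓ 0010✓ 0011✓ 0100✓ 0111✓ 1000✓ 1010✓ 1100✓ 1101✓ 1110✓ 1111✓
Round 1: -000✓ -010✓ -100✓ -111 0-00✓ 0-11 00-0✓ 00-1✓ 000-✓ 001-✓ 1-00✓ 1-10✓ 10-0✓ 11-0✓ 11-1✓ 110-✓ 111-✓
Round 2: --00 -0-0 00-- 1--0 11--
PIs = {--00, -0-0, -111, 0-11, 00--, 1--0, 11--}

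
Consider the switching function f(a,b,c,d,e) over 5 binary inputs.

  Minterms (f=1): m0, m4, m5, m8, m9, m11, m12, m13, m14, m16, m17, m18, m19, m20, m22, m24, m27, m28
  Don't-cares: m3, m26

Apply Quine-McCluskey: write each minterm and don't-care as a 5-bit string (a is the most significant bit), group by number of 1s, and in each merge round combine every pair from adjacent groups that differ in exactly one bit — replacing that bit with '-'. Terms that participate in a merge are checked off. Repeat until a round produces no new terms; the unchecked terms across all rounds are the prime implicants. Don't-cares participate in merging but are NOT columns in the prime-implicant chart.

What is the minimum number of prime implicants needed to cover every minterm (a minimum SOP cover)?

Round 0: 00000✓ 00011✓ 00100✓ 00101✓ 01000✓ 01001✓ 01011✓ 01100✓ 01101✓ 01110✓ 10000✓ 10001✓ 10010✓ 10011✓ 10100✓ 10110✓ 11000✓ 11010✓ 11011✓ 11100✓
Round 1: -0000✓ -0011✓ -0100✓ -1000✓ -1011✓ -1100✓ 0-000✓ 0-011✓ 0-100✓ 0-101✓ 00-00✓ 0010-✓ 01-00✓ 01-01✓ 010-1 0100-✓ 011-0 0110-✓ 1-000✓ 1-010✓ 1-011✓ 1-100✓ 10-00✓ 10-10✓ 100-0✓ 100-1✓ 1000-✓ 1001-✓ 101-0✓ 11-00✓ 110-0✓ 1101-✓
Round 2: --000✓ --011 --100✓ -0-00✓ -1-00✓ 0--00✓ 0-10- 01-0- 1--00✓ 1-0-0 1-01- 10--0 100--
Round 3: ---00
PIs = {---00, --011, 0-10-, 01-0-, 010-1, 011-0, 1-0-0, 1-01-, 10--0, 100--}
Coverage chart:
  m0: ---00 ←essential
  m4: ---00,0-10-
  m5: 0-10- ←essential
  m8: ---00,01-0-
  m9: 01-0-,010-1
  m11: --011,010-1
  m12: ---00,0-10-,01-0-,011-0
  m13: 0-10-,01-0-
  m14: 011-0 ←essential
  m16: ---00,1-0-0,10--0,100--
  m17: 100-- ←essential
  m18: 1-0-0,1-01-,10--0,100--
  m19: --011,1-01-,100--
  m20: ---00,10--0
  m22: 10--0 ←essential
  m24: ---00,1-0-0
  m27: --011,1-01-
  m28: ---00 ←essential
Essential: ---00, 0-10-, 011-0, 10--0, 100--
Petrick residual → --011, 01-0-
Min cover (7 terms): d'e' + c'de + a'cd' + a'bd' + a'bce' + ab'e' + ab'c'

7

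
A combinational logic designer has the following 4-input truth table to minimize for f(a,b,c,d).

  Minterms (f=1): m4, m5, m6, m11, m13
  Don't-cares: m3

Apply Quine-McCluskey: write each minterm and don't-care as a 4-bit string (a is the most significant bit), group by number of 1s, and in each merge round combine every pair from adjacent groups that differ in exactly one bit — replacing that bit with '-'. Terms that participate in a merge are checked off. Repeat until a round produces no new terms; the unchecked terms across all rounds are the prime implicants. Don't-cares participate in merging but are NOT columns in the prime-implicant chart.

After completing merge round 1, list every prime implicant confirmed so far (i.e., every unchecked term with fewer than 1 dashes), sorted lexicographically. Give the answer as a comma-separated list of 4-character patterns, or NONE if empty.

NONE

size-2^0 implicants → 0011(✓)  0100(✓)  0101(✓)  0110(✓)  1011(✓)  1101(✓)
size-2^1 implicants → -011  -101  01-0  010-
Unchecked terms (primes): -011, -101, 01-0, 010-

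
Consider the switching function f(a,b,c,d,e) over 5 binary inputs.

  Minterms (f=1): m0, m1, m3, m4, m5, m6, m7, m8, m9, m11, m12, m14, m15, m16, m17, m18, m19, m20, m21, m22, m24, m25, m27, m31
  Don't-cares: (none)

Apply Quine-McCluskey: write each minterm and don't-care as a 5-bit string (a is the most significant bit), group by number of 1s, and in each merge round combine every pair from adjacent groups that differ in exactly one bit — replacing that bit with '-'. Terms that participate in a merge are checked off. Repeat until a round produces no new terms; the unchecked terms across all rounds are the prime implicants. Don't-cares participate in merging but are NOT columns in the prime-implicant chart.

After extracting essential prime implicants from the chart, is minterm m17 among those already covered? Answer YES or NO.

Round 0: 00000✓ 00001✓ 00011✓ 00100✓ 00101✓ 00110✓ 00111✓ 01000✓ 01001✓ 01011✓ 01100✓ 01110✓ 01111✓ 10000✓ 10001✓ 10010✓ 10011✓ 10100✓ 10101✓ 10110✓ 11000✓ 11001✓ 11011✓ 11111✓
Round 1: -0000✓ -0001✓ -0011✓ -0100✓ -0101✓ -0110✓ -1000✓ -1001✓ -1011✓ -1111✓ 0-000✓ 0-001✓ 0-011✓ 0-100✓ 0-110✓ 0-111✓ 00-00✓ 00-01✓ 00-11✓ 000-1✓ 0000-✓ 001-0✓ 001-1✓ 0010-✓ 0011-✓ 01-00✓ 01-11✓ 010-1✓ 0100-✓ 011-0✓ 0111-✓ 1-000✓ 1-001✓ 1-011✓ 10-00✓ 10-01✓ 10-10✓ 100-0✓ 100-1✓ 1000-✓ 1001-✓ 101-0✓ 1010-✓ 11-11✓ 110-1✓ 1100-✓
Round 2: --000✓ --001✓ --011✓ -0-00✓ -0-01✓ -00-1✓ -000-✓ -01-0 -010-✓ -1-11 -10-1✓ -100-✓ 0--00 0--11 0-0-1✓ 0-00-✓ 0-1-0 0-11- 00--1 00-0-✓ 001-- 1-0-1✓ 1-00-✓ 10--0 10-0-✓ 100--
Round 3: --0-1 --00- -0-0-
PIs = {--0-1, --00-, -0-0-, -01-0, -1-11, 0--00, 0--11, 0-1-0, 0-11-, 00--1, 001--, 10--0, 100--}
Coverage chart:
  m0: --00-,-0-0-,0--00
  m1: --0-1,--00-,-0-0-,00--1
  m3: --0-1,0--11,00--1
  m4: -0-0-,-01-0,0--00,0-1-0,001--
  m5: -0-0-,00--1,001--
  m6: -01-0,0-1-0,0-11-,001--
  m7: 0--11,0-11-,00--1,001--
  m8: --00-,0--00
  m9: --0-1,--00-
  m11: --0-1,-1-11,0--11
  m12: 0--00,0-1-0
  m14: 0-1-0,0-11-
  m15: -1-11,0--11,0-11-
  m16: --00-,-0-0-,10--0,100--
  m17: --0-1,--00-,-0-0-,100--
  m18: 10--0,100--
  m19: --0-1,100--
  m20: -0-0-,-01-0,10--0
  m21: -0-0- ←essential
  m22: -01-0,10--0
  m24: --00- ←essential
  m25: --0-1,--00-
  m27: --0-1,-1-11
  m31: -1-11 ←essential
Essential: --00-, -0-0-, -1-11

YES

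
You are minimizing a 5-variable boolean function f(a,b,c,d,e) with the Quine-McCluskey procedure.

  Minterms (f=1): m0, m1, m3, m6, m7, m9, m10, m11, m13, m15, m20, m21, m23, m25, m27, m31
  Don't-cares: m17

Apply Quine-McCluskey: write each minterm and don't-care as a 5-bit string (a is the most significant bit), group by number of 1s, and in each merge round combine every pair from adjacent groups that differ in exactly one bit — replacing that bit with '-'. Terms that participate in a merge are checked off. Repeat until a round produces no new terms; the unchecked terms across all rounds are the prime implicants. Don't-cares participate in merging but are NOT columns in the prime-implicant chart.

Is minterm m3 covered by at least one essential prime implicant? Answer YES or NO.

NO

size-2^0 implicants → 00000(✓)  00001(✓)  00011(✓)  00110(✓)  00111(✓)  01001(✓)  01010(✓)  01011(✓)  01101(✓)  01111(✓)  10001(✓)  10100(✓)  10101(✓)  10111(✓)  11001(✓)  11011(✓)  11111(✓)
size-2^1 implicants → -0001(✓)  -0111(✓)  -1001(✓)  -1011(✓)  -1111(✓)  0-001(✓)  0-011(✓)  0-111(✓)  00-11(✓)  000-1(✓)  0000-  0011-  01-01(✓)  01-11(✓)  010-1(✓)  0101-  011-1(✓)  1-001(✓)  1-111(✓)  10-01  101-1  1010-  11-11(✓)  110-1(✓)
size-2^2 implicants → --001  --111  -1-11  -10-1  0--11  0-0-1  01--1
Unchecked terms (primes): --001, --111, -1-11, -10-1, 0--11, 0-0-1, 0000-, 0011-, 01--1, 0101-, 10-01, 101-1, 1010-
Minterm coverage:
  m0 ⊆ 0000- [E]
  m1 ⊆ --001,0-0-1,0000-
  m3 ⊆ 0--11,0-0-1
  m6 ⊆ 0011- [E]
  m7 ⊆ --111,0--11,0011-
  m9 ⊆ --001,-10-1,0-0-1,01--1
  m10 ⊆ 0101- [E]
  m11 ⊆ -1-11,-10-1,0--11,0-0-1,01--1,0101-
  m13 ⊆ 01--1 [E]
  m15 ⊆ --111,-1-11,0--11,01--1
  m20 ⊆ 1010- [E]
  m21 ⊆ 10-01,101-1,1010-
  m23 ⊆ --111,101-1
  m25 ⊆ --001,-10-1
  m27 ⊆ -1-11,-10-1
  m31 ⊆ --111,-1-11
E = {0000-, 0011-, 01--1, 0101-, 1010-}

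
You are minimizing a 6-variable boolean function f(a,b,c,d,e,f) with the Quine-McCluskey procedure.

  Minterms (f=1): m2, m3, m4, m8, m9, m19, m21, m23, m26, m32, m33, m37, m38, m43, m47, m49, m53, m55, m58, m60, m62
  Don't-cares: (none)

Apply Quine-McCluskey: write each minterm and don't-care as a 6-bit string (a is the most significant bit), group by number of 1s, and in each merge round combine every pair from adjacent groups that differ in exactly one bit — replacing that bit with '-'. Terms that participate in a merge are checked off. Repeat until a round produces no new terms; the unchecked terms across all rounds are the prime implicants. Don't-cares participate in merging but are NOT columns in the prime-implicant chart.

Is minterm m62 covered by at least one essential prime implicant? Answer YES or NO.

Round 0: 000010✓ 000011✓ 000100 001000✓ 001001✓ 010011✓ 010101✓ 010111✓ 011010✓ 100000✓ 100001✓ 100101✓ 100110 101011✓ 101111✓ 110001✓ 110101✓ 110111✓ 111010✓ 111100✓ 111110✓
Round 1: -10101✓ -10111✓ -11010 0-0011 00001- 00100- 010-11 0101-1✓ 1-0001✓ 1-0101✓ 100-01✓ 10000- 101-11 110-01✓ 1101-1✓ 111-10 1111-0
Round 2: -101-1 1-0-01
PIs = {-101-1, -11010, 0-0011, 00001-, 000100, 00100-, 010-11, 1-0-01, 10000-, 100110, 101-11, 111-10, 1111-0}
Coverage chart:
  m2: 00001- ←essential
  m3: 0-0011,00001-
  m4: 000100 ←essential
  m8: 00100- ←essential
  m9: 00100- ←essential
  m19: 0-0011,010-11
  m21: -101-1 ←essential
  m23: -101-1,010-11
  m26: -11010 ←essential
  m32: 10000- ←essential
  m33: 1-0-01,10000-
  m37: 1-0-01 ←essential
  m38: 100110 ←essential
  m43: 101-11 ←essential
  m47: 101-11 ←essential
  m49: 1-0-01 ←essential
  m53: -101-1,1-0-01
  m55: -101-1 ←essential
  m58: -11010,111-10
  m60: 1111-0 ←essential
  m62: 111-10,1111-0
Essential: -101-1, -11010, 00001-, 000100, 00100-, 1-0-01, 10000-, 100110, 101-11, 1111-0

YES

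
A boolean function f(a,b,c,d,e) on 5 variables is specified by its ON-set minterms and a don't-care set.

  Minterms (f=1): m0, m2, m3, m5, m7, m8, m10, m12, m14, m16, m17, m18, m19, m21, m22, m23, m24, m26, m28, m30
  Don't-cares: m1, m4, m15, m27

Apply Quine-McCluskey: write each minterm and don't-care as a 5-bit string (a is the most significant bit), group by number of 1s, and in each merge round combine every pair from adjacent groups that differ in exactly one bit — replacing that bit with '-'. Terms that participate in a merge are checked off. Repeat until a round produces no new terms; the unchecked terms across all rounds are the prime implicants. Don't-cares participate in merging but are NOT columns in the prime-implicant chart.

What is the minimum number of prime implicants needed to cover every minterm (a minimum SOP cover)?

4

[col 0] 00000*, 00001*, 00010*, 00011*, 00100*, 00101*, 00111*, 01000*, 01010*, 01100*, 01110*, 01111*, 10000*, 10001*, 10010*, 10011*, 10101*, 10110*, 10111*, 11000*, 11010*, 11011*, 11100*, 11110*
[col 1] -0000*, -0001*, -0010*, -0011*, -0101*, -0111*, -1000*, -1010*, -1100*, -1110*, 0-000*, 0-010*, 0-100*, 0-111, 00-00*, 00-01*, 00-11*, 000-0*, 000-1*, 0000-*, 0001-*, 001-1*, 0010-*, 01-00*, 01-10*, 010-0*, 011-0*, 0111-, 1-000*, 1-010*, 1-011*, 1-110*, 10-01*, 10-10*, 10-11*, 100-0*, 100-1*, 1000-*, 1001-*, 101-1*, 1011-*, 11-00*, 11-10*, 110-0*, 1101-*, 111-0*
[col 2] --000*, --010*, -0-01*, -0-11*, -00-0*, -00-1*, -000-*, -001-*, -01-1*, -1-00*, -1-10*, -10-0*, -11-0*, 0--00, 0-0-0*, 00--1*, 00-0-, 000--*, 01--0*, 1--10, 1-0-0*, 1-01-, 10--1*, 10-1-, 100--*, 11--0*
[col 3] --0-0, -0--1, -00--, -1--0
Prime implicants: --0-0, -0--1, -00--, -1--0, 0--00, 0-111, 00-0-, 0111-, 1--10, 1-01-, 10-1-
PI chart (minterm → PIs covering it):
  0 | --0-0,-00--,0--00,00-0-
  2 | --0-0,-00--
  3 | -0--1,-00--
  5 | -0--1,00-0-
  7 | -0--1,0-111
  8 | --0-0,-1--0,0--00
  10 | --0-0,-1--0
  12 | -1--0,0--00
  14 | -1--0,0111-
  16 | --0-0,-00--
  17 | -0--1,-00--
  18 | --0-0,-00--,1--10,1-01-,10-1-
  19 | -0--1,-00--,1-01-,10-1-
  21 | -0--1  (sole → essential)
  22 | 1--10,10-1-
  23 | -0--1,10-1-
  24 | --0-0,-1--0
  26 | --0-0,-1--0,1--10,1-01-
  28 | -1--0  (sole → essential)
  30 | -1--0,1--10
Essential prime implicants: -0--1, -1--0
Petrick residual → --0-0, 1--10
Minimum SOP uses 4 PIs: c'e' + b'e + be' + ade'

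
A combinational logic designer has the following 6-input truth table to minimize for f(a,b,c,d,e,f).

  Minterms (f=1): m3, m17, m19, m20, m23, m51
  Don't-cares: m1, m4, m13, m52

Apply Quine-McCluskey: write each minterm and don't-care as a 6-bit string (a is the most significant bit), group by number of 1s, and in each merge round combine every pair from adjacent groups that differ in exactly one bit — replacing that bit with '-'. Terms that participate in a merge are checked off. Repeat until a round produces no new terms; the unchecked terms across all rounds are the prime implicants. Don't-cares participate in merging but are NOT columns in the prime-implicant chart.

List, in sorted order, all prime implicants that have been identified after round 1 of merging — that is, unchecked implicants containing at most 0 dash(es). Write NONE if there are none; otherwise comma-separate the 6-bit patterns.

size-2^0 implicants → 000001(✓)  000011(✓)  000100(✓)  001101  010001(✓)  010011(✓)  010100(✓)  010111(✓)  110011(✓)  110100(✓)
size-2^1 implicants → -10011  -10100  0-0001(✓)  0-0011(✓)  0-0100  0000-1(✓)  010-11  0100-1(✓)
size-2^2 implicants → 0-00-1
Unchecked terms (primes): -10011, -10100, 0-00-1, 0-0100, 001101, 010-11

001101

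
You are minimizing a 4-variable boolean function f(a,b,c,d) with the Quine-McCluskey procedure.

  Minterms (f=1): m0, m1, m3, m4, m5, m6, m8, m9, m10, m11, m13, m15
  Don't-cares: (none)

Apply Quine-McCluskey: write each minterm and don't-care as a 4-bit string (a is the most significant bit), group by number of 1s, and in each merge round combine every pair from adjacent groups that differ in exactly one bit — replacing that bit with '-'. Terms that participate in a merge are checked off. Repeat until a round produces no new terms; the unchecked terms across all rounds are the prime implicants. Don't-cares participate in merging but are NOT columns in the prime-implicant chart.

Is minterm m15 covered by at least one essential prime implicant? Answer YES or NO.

[col 0] 0000*, 0001*, 0011*, 0100*, 0101*, 0110*, 1000*, 1001*, 1010*, 1011*, 1101*, 1111*
[col 1] -000*, -001*, -011*, -101*, 0-00*, 0-01*, 00-1*, 000-*, 01-0, 010-*, 1-01*, 1-11*, 10-0*, 10-1*, 100-*, 101-*, 11-1*
[col 2] --01, -0-1, -00-, 0-0-, 1--1, 10--
Prime implicants: --01, -0-1, -00-, 0-0-, 01-0, 1--1, 10--
PI chart (minterm → PIs covering it):
  0 | -00-,0-0-
  1 | --01,-0-1,-00-,0-0-
  3 | -0-1  (sole → essential)
  4 | 0-0-,01-0
  5 | --01,0-0-
  6 | 01-0  (sole → essential)
  8 | -00-,10--
  9 | --01,-0-1,-00-,1--1,10--
  10 | 10--  (sole → essential)
  11 | -0-1,1--1,10--
  13 | --01,1--1
  15 | 1--1  (sole → essential)
Essential prime implicants: -0-1, 01-0, 1--1, 10--

YES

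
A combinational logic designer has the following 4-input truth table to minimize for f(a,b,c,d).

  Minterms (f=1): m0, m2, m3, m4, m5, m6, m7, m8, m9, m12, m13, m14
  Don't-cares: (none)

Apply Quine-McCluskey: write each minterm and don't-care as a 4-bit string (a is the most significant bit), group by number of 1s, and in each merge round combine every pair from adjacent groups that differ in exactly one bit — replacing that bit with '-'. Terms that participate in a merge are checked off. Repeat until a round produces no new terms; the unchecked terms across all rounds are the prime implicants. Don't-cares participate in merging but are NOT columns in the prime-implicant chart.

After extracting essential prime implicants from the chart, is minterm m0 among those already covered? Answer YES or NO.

size-2^0 implicants → 0000(✓)  0010(✓)  0011(✓)  0100(✓)  0101(✓)  0110(✓)  0111(✓)  1000(✓)  1001(✓)  1100(✓)  1101(✓)  1110(✓)
size-2^1 implicants → -000(✓)  -100(✓)  -101(✓)  -110(✓)  0-00(✓)  0-10(✓)  0-11(✓)  00-0(✓)  001-(✓)  01-0(✓)  01-1(✓)  010-(✓)  011-(✓)  1-00(✓)  1-01(✓)  100-(✓)  11-0(✓)  110-(✓)
size-2^2 implicants → --00  -1-0  -10-  0--0  0-1-  01--  1-0-
Unchecked terms (primes): --00, -1-0, -10-, 0--0, 0-1-, 01--, 1-0-
Minterm coverage:
  m0 ⊆ --00,0--0
  m2 ⊆ 0--0,0-1-
  m3 ⊆ 0-1- [E]
  m4 ⊆ --00,-1-0,-10-,0--0,01--
  m5 ⊆ -10-,01--
  m6 ⊆ -1-0,0--0,0-1-,01--
  m7 ⊆ 0-1-,01--
  m8 ⊆ --00,1-0-
  m9 ⊆ 1-0- [E]
  m12 ⊆ --00,-1-0,-10-,1-0-
  m13 ⊆ -10-,1-0-
  m14 ⊆ -1-0 [E]
E = {-1-0, 0-1-, 1-0-}

NO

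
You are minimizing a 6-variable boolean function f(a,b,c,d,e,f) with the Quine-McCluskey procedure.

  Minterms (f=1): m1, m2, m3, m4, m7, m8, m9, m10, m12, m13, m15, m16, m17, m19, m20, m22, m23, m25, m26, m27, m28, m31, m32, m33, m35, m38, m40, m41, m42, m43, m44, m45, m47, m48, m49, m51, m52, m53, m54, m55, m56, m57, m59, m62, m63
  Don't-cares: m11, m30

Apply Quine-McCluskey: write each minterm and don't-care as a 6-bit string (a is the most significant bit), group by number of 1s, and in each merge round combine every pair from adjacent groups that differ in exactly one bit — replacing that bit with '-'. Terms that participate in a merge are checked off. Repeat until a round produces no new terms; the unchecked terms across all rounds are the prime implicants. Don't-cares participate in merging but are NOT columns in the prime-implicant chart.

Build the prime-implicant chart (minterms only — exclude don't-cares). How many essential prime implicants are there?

Round 0: 000001✓ 000010✓ 000011✓ 000100✓ 000111✓ 001000✓ 001001✓ 001010✓ 001011✓ 001100✓ 001101✓ 001111✓ 010000✓ 010001✓ 010011✓ 010100✓ 010110✓ 010111✓ 011001✓ 011010✓ 011011✓ 011100✓ 011110✓ 011111✓ 100000✓ 100001✓ 100011✓ 100110✓ 101000✓ 101001✓ 101010✓ 101011✓ 101100✓ 101101✓ 101111✓ 110000✓ 110001✓ 110011✓ 110100✓ 110101✓ 110110✓ 110111✓ 111000✓ 111001✓ 111011✓ 111110✓ 111111✓
Round 1: -00001✓ -00011✓ -01000✓ -01001✓ -01010✓ -01011✓ -01100✓ -01101✓ -01111✓ -10000✓ -10001✓ -10011✓ -10100✓ -10110✓ -10111✓ -11001✓ -11011✓ -11110✓ -11111✓ 0-0001✓ 0-0011✓ 0-0100✓ 0-0111✓ 0-1001✓ 0-1010✓ 0-1011✓ 0-1100✓ 0-1111✓ 00-001✓ 00-010✓ 00-011✓ 00-100✓ 00-111✓ 000-11✓ 0000-1✓ 00001-✓ 001-00✓ 001-01✓ 001-11✓ 0010-0✓ 0010-1✓ 00100-✓ 00101-✓ 0011-1✓ 00110-✓ 01-001✓ 01-011✓ 01-100✓ 01-110✓ 01-111✓ 010-00✓ 010-11✓ 0100-1✓ 01000-✓ 0101-0✓ 01011-✓ 011-10✓ 011-11✓ 0110-1✓ 01101-✓ 0111-0✓ 01111-✓ 1-0000✓ 1-0001✓ 1-0011✓ 1-0110 1-1000✓ 1-1001✓ 1-1011✓ 1-1111✓ 10-000✓ 10-001✓ 10-011✓ 1000-1✓ 10000-✓ 101-00✓ 101-01✓ 101-11✓ 1010-0✓ 1010-1✓ 10100-✓ 10101-✓ 1011-1✓ 10110-✓ 11-000✓ 11-001✓ 11-011✓ 11-110✓ 11-111✓ 110-00✓ 110-01✓ 110-11✓ 1100-1✓ 11000-✓ 1101-0✓ 1101-1✓ 11010-✓ 11011-✓ 111-11✓ 1110-1✓ 11100-✓ 11111-✓
Round 2: --0001✓ --0011✓ --1001✓ --1011✓ --1111✓ -0-001✓ -0-011✓ -000-1✓ -01-00✓ -01-01✓ -01-11✓ -010-0✓ -010-1✓ -0100-✓ -0101-✓ -011-1✓ -0110-✓ -1-001✓ -1-011✓ -1-110✓ -1-111✓ -10-00 -10-11✓ -100-1✓ -1000- -101-0 -1011-✓ -11-11✓ -110-1✓ -1111-✓ 0--001✓ 0--011✓ 0--100 0--111✓ 0-0-11✓ 0-00-1✓ 0-1-11✓ 0-10-1✓ 0-101- 00--11✓ 00-0-1✓ 00-01- 001--1✓ 001-0-✓ 0010--✓ 01--11✓ 01-0-1✓ 01-1-0 01-11-✓ 011-1- 1--000✓ 1--001✓ 1--011✓ 1-00-1✓ 1-000-✓ 1-1-11✓ 1-10-1✓ 1-100-✓ 10-0-1✓ 10-00-✓ 101--1✓ 101-0-✓ 1010--✓ 11--11✓ 11-0-1✓ 11-00-✓ 11-11-✓ 110--1 110-0- 1101--
Round 3: ---001✓ ---011✓ --00-1✓ --1-11 --10-1✓ -0-0-1✓ -01--1 -01-0- -010-- -1--11 -1-0-1✓ -1-11- 0---11 0--0-1✓ 1--0-1✓ 1--00-
Round 4: ---0-1
PIs = {---0-1, --1-11, -01--1, -01-0-, -010--, -1--11, -1-11-, -10-00, -1000-, -101-0, 0---11, 0--100, 0-101-, 00-01-, 01-1-0, 011-1-, 1--00-, 1-0110, 110--1, 110-0-, 1101--}
Coverage chart:
  m1: ---0-1 ←essential
  m2: 00-01- ←essential
  m3: ---0-1,0---11,00-01-
  m4: 0--100 ←essential
  m7: 0---11 ←essential
  m8: -01-0-,-010--
  m9: ---0-1,-01--1,-01-0-,-010--
  m10: -010--,0-101-,00-01-
  m12: -01-0-,0--100
  m13: -01--1,-01-0-
  m15: --1-11,-01--1,0---11
  m16: -10-00,-1000-
  m17: ---0-1,-1000-
  m19: ---0-1,-1--11,0---11
  m20: -10-00,-101-0,0--100,01-1-0
  m22: -1-11-,-101-0,01-1-0
  m23: -1--11,-1-11-,0---11
  m25: ---0-1 ←essential
  m26: 0-101-,011-1-
  m27: ---0-1,--1-11,-1--11,0---11,0-101-,011-1-
  m28: 0--100,01-1-0
  m31: --1-11,-1--11,-1-11-,0---11,011-1-
  m32: 1--00- ←essential
  m33: ---0-1,1--00-
  m35: ---0-1 ←essential
  m38: 1-0110 ←essential
  m40: -01-0-,-010--,1--00-
  m41: ---0-1,-01--1,-01-0-,-010--,1--00-
  m42: -010-- ←essential
  m43: ---0-1,--1-11,-01--1,-010--
  m44: -01-0- ←essential
  m45: -01--1,-01-0-
  m47: --1-11,-01--1
  m48: -10-00,-1000-,1--00-,110-0-
  m49: ---0-1,-1000-,1--00-,110--1,110-0-
  m51: ---0-1,-1--11,110--1
  m52: -10-00,-101-0,110-0-,1101--
  m53: 110--1,110-0-,1101--
  m54: -1-11-,-101-0,1-0110,1101--
  m55: -1--11,-1-11-,110--1,1101--
  m56: 1--00- ←essential
  m57: ---0-1,1--00-
  m59: ---0-1,--1-11,-1--11
  m62: -1-11- ←essential
  m63: --1-11,-1--11,-1-11-
Essential: ---0-1, -01-0-, -010--, -1-11-, 0---11, 0--100, 00-01-, 1--00-, 1-0110

9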